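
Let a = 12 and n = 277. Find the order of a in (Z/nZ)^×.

138

ord(12) | φ(277) = 277 − 1 = 276 = 2^2 · 3 · 23.
Divisors of 276: 1, 2, 3, 4, 6, 12, 23, 46, 69, 92, 138, 276.
Check 12^d mod 277 for each divisor in increasing order:
12^1 ≡ 12 (mod 277)
12^2 ≡ 144 (mod 277)
12^3 ≡ 66 (mod 277)
12^4 ≡ 238 (mod 277)
12^6 ≡ 201 (mod 277)
12^12 ≡ 236 (mod 277)
12^23 ≡ 117 (mod 277)
12^46 ≡ 116 (mod 277)
12^69 ≡ 276 (mod 277)
12^92 ≡ 160 (mod 277)
12^138 ≡ 1 (mod 277) ✓
Hence ord(12) = 138.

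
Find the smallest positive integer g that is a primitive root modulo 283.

3

φ(283) = 283 − 1 = 282 = 2 · 3 · 47.
Test candidates g = 2, 3, … against the prime factors q ∈ {2, 3, 47} of φ(283): g is a generator iff g^(282/q) ≢ 1 for every such q.
g = 2: 2^141 ≡ 282; 2^94 ≡ 1 — hits 1, so not a primitive root.
g = 3: 3^141 ≡ 282; 3^94 ≡ 238; 3^6 ≡ 163 — none is 1, so 3 is a primitive root.
The smallest primitive root modulo 283 is 3.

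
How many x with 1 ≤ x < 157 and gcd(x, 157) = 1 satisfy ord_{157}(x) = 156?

φ(157) = 157 − 1 = 156 = 2^2 · 3 · 13.
Since (Z/157Z)^× is cyclic of order 156, the number of elements of order d is φ(d) when d | 156 and 0 otherwise.
156 = 2^2 · 3 · 13 divides 156, and φ(156) = 48.

48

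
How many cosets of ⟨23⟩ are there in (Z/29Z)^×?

4

ord(23) | φ(29) = 29 − 1 = 28 = 2^2 · 7.
Divisors of 28: 1, 2, 4, 7, 14, 28.
Evaluate successive powers at the divisors of 28:
23^1 ≡ 23 (mod 29)
23^2 ≡ 7 (mod 29)
23^4 ≡ 20 (mod 29)
23^7 ≡ 1 (mod 29) ✓
Thus |⟨23⟩| = ord(23) = 7.
[(Z/29Z)^× : ⟨23⟩] = 28/7 = 4.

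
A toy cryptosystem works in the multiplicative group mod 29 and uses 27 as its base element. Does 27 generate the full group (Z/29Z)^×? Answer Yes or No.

φ(29) = 29 − 1 = 28 = 2^2 · 7.
An element g generates (Z/29Z)^× iff g^(28/q) ≢ 1 (mod 29) for each prime q ∈ {2, 7}.
27^14 ≡ 28 (mod 29)  [q = 2: ≢ 1 ✓]
27^4 ≡ 16 (mod 29)  [q = 7: ≢ 1 ✓]
All checks pass, so 27 has order 28 and is a primitive root modulo 29.

Yes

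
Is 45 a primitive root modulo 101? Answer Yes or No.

No

φ(101) = 101 − 1 = 100 = 2^2 · 5^2.
An element g generates (Z/101Z)^× iff g^(100/q) ≢ 1 (mod 101) for each prime q ∈ {2, 5}.
45^50 ≡ 1 (mod 101)  [q = 2: ≡ 1 ✗]
45^20 ≡ 36 (mod 101)  [q = 5: ≢ 1 ✓]
Since 45^50 ≡ 1, the order of 45 divides 50 < 100, so 45 is not a primitive root.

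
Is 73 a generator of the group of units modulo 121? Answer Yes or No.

Yes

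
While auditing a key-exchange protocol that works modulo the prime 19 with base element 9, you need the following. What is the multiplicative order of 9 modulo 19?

9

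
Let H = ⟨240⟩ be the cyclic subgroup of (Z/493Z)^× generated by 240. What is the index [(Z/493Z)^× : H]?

The order of 240 must divide φ(493) = φ(17·29) = (17−1)·(29−1) = 16·28 = 448 = 2^6 · 7.
Divisors of 448: 1, 2, 4, 7, 8, 14, 16, 28, 32, 56, 64, 112, 224, 448.
Compute 240^d (mod 493) for the divisors d until we hit 1:
240^1 ≡ 240
240^2 ≡ 412
240^4 ≡ 152
240^7 ≡ 162
240^8 ≡ 426
240^14 ≡ 115
240^16 ≡ 52
240^28 ≡ 407
240^32 ≡ 239
240^56 ≡ 1
Thus |⟨240⟩| = ord(240) = 56.
The index is φ(493) / ord(240) = 448 / 56 = 8.

8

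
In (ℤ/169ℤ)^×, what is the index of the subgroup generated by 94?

4

By Lagrange's theorem, ord_169(94) divides φ(169) = φ(13^2) = 13·(13−1) = 156 = 2^2 · 3 · 13.
Divisors of 156: 1, 2, 3, 4, 6, 12, 13, 26, 39, 52, 78, 156.
Test each divisor d:
94^1 ≡ 94 (mod 169)
94^2 ≡ 48 (mod 169)
94^3 ≡ 118 (mod 169)
94^4 ≡ 107 (mod 169)
94^6 ≡ 66 (mod 169)
94^12 ≡ 131 (mod 169)
94^13 ≡ 146 (mod 169)
94^26 ≡ 22 (mod 169)
94^39 ≡ 1 (mod 169) ✓
Thus |⟨94⟩| = ord(94) = 39.
[(Z/169Z)^× : ⟨94⟩] = 156/39 = 4.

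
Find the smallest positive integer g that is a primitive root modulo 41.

φ(41) = 41 − 1 = 40 = 2^3 · 5.
g is a primitive root iff g^(40/q) ≢ 1 (mod 41) for each prime q ∈ {2, 5}.
g = 2: 2^20 ≡ 1 — hits 1, so not a primitive root.
g = 3: 3^20 ≡ 40; 3^8 ≡ 1 — hits 1, so not a primitive root.
g = 4: 4^20 ≡ 1 — hits 1, so not a primitive root.
g = 5: 5^20 ≡ 1 — hits 1, so not a primitive root.
g = 6: 6^20 ≡ 40; 6^8 ≡ 10 — none is 1, so 6 is a primitive root.
The smallest primitive root modulo 41 is 6.

6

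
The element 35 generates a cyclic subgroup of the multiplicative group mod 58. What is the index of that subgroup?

By Lagrange's theorem, ord_58(35) divides φ(58) = φ(2)·φ(29) = 1·28 = 28 = 2^2 · 7.
Divisors of 28: 1, 2, 4, 7, 14, 28.
Test each divisor d:
35^1 ≡ 35 (mod 58)
35^2 ≡ 7 (mod 58)
35^4 ≡ 49 (mod 58)
35^7 ≡ 57 (mod 58)
35^14 ≡ 1 (mod 58) ✓
Thus |⟨35⟩| = ord(35) = 14.
[(Z/58Z)^× : ⟨35⟩] = 28/14 = 2.

2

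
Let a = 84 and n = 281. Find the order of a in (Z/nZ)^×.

By Lagrange's theorem, ord_281(84) divides φ(281) = 281 − 1 = 280 = 2^3 · 5 · 7.
Divisors of 280: 1, 2, 4, 5, 7, 8, 10, 14, 20, 28, 35, 40, 56, 70, 140, 280.
Compute 84^d (mod 281) for the divisors d until we hit 1:
84^1 ≡ 84 (mod 281)
84^2 ≡ 31 (mod 281)
84^4 ≡ 118 (mod 281)
84^5 ≡ 77 (mod 281)
84^7 ≡ 139 (mod 281)
84^8 ≡ 155 (mod 281)
84^10 ≡ 28 (mod 281)
84^14 ≡ 213 (mod 281)
84^20 ≡ 222 (mod 281)
84^28 ≡ 128 (mod 281)
84^35 ≡ 89 (mod 281)
84^40 ≡ 109 (mod 281)
84^56 ≡ 86 (mod 281)
84^70 ≡ 53 (mod 281)
84^140 ≡ 280 (mod 281)
84^280 ≡ 1 (mod 281) ✓
Therefore the multiplicative order of 84 modulo 281 is 280.

280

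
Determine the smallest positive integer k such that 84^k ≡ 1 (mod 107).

106

ord(84) | φ(107) = 107 − 1 = 106 = 2 · 53.
Divisors of 106: 1, 2, 53, 106.
Check 84^d mod 107 for each divisor in increasing order:
84^1 ≡ 84
84^2 ≡ 101
84^53 ≡ 106
84^106 ≡ 1
Therefore the multiplicative order of 84 modulo 107 is 106.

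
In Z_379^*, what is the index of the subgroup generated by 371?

Since 371 ∈ (Z/379Z)^×, its order divides φ(379) = 379 − 1 = 378 = 2 · 3^3 · 7.
Divisors of 378: 1, 2, 3, 6, 7, 9, 14, 18, 21, 27, 42, 54, 63, 126, 189, 378.
Evaluate successive powers at the divisors of 378:
371^1 ≡ 371
371^2 ≡ 64
371^3 ≡ 246
371^6 ≡ 255
371^7 ≡ 234
371^9 ≡ 195
371^14 ≡ 180
371^18 ≡ 125
371^21 ≡ 51
371^27 ≡ 119
371^42 ≡ 327
371^54 ≡ 138
371^63 ≡ 1
Thus |⟨371⟩| = ord(371) = 63.
Index = |(Z/379Z)^×| / |⟨371⟩| = 378 / 63 = 6.

6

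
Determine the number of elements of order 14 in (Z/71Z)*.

6

φ(71) = 71 − 1 = 70 = 2 · 5 · 7.
(Z/71Z)^× is cyclic (|G| = 70); a cyclic group of order m has exactly φ(d) elements of each order d | m, and none otherwise.
14 = 2 · 7 divides 70, and φ(14) = 6.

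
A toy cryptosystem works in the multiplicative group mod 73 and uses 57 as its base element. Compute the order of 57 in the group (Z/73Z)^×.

18

Since 57 ∈ (Z/73Z)^×, its order divides φ(73) = 73 − 1 = 72 = 2^3 · 3^2.
Divisors of 72: 1, 2, 3, 4, 6, 8, 9, 12, 18, 24, 36, 72.
Test each divisor d:
57^1 ≡ 57 (mod 73)
57^2 ≡ 37 (mod 73)
57^3 ≡ 65 (mod 73)
57^4 ≡ 55 (mod 73)
57^6 ≡ 64 (mod 73)
57^8 ≡ 32 (mod 73)
57^9 ≡ 72 (mod 73)
57^12 ≡ 8 (mod 73)
57^18 ≡ 1 (mod 73) ✓
Hence ord(57) = 18.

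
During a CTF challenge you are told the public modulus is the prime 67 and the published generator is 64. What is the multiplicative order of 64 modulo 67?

Since 64 ∈ (Z/67Z)^×, its order divides φ(67) = 67 − 1 = 66 = 2 · 3 · 11.
Divisors of 66: 1, 2, 3, 6, 11, 22, 33, 66.
Compute 64^d (mod 67) for the divisors d until we hit 1:
64^1 ≡ 64 (mod 67)
64^2 ≡ 9 (mod 67)
64^3 ≡ 40 (mod 67)
64^6 ≡ 59 (mod 67)
64^11 ≡ 1 (mod 67) ✓
So ord_67(64) = 11.

11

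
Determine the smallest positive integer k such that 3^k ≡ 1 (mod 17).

16

Since 3 ∈ (Z/17Z)^×, its order divides φ(17) = 17 − 1 = 16 = 2^4.
Divisors of 16: 1, 2, 4, 8, 16.
Check 3^d mod 17 for each divisor in increasing order:
3^1 ≡ 3 (mod 17)
3^2 ≡ 9 (mod 17)
3^4 ≡ 13 (mod 17)
3^8 ≡ 16 (mod 17)
3^16 ≡ 1 (mod 17) ✓
The smallest such exponent is 16, so the order of 3 is 16.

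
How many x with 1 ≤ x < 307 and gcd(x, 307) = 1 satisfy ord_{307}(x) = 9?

6

φ(307) = 307 − 1 = 306 = 2 · 3^2 · 17.
(Z/307Z)^× is cyclic (|G| = 306); a cyclic group of order m has exactly φ(d) elements of each order d | m, and none otherwise.
9 = 3^2 divides 306, and φ(9) = 6.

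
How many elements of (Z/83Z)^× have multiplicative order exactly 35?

0

φ(83) = 83 − 1 = 82 = 2 · 41.
Since (Z/83Z)^× is cyclic of order 82, the number of elements of order d is φ(d) when d | 82 and 0 otherwise.
35 does not divide 82, so no element of (Z/83Z)^× has order 35.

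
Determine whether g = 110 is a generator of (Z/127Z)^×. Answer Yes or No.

φ(127) = 127 − 1 = 126 = 2 · 3^2 · 7.
110 is a primitive root mod 127 iff 110^(φ(127)/q) ≢ 1 for every prime q | φ(127), i.e. q ∈ {2, 3, 7}.
110^63 ≡ 126 (mod 127)  [q = 2: ≢ 1 ✓]
110^42 ≡ 19 (mod 127)  [q = 3: ≢ 1 ✓]
110^18 ≡ 64 (mod 127)  [q = 7: ≢ 1 ✓]
None equal 1, so ord_127(110) = 126: 110 is a primitive root.

Yes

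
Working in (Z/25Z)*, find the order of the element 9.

10

By Lagrange's theorem, ord_25(9) divides φ(25) = φ(5^2) = 5·(5−1) = 20 = 2^2 · 5.
Divisors of 20: 1, 2, 4, 5, 10, 20.
Check 9^d mod 25 for each divisor in increasing order:
9^1 ≡ 9
9^2 ≡ 6
9^4 ≡ 11
9^5 ≡ 24
9^10 ≡ 1
So ord_25(9) = 10.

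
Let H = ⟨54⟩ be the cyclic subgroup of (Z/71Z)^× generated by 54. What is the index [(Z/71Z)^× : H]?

14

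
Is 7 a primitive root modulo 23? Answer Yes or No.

Yes

φ(23) = 23 − 1 = 22 = 2 · 11.
Test 7^(22/q) mod 23 for each prime factor q of 22:
7^11 ≡ 22 (mod 23)  [q = 2: ≢ 1 ✓]
7^2 ≡ 3 (mod 23)  [q = 11: ≢ 1 ✓]
Every test exponent gives a nontrivial residue, hence 7 generates the full group.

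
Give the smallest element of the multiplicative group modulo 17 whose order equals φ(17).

3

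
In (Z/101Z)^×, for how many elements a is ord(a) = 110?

φ(101) = 101 − 1 = 100 = 2^2 · 5^2.
In a cyclic group of order 100, there are φ(d) elements of order d for each divisor d of 100, and zero for non-divisors.
Here 100 is not a multiple of 110, so there are no elements of order 110.

0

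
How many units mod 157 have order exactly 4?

φ(157) = 157 − 1 = 156 = 2^2 · 3 · 13.
(Z/157Z)^× is cyclic (|G| = 156); a cyclic group of order m has exactly φ(d) elements of each order d | m, and none otherwise.
4 = 2^2 divides 156, and φ(4) = 2.

2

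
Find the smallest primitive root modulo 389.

φ(389) = 389 − 1 = 388 = 2^2 · 97.
Test candidates g = 2, 3, … against the prime factors q ∈ {2, 97} of φ(389): g is a generator iff g^(388/q) ≢ 1 for every such q.
g = 2: 2^194 ≡ 388; 2^4 ≡ 16 — none is 1, so 2 is a primitive root.
So 2 is the smallest generator of (Z/389Z)^×.

2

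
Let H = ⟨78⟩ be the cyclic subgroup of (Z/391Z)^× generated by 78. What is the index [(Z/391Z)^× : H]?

2

The order of 78 must divide φ(391) = φ(17·23) = (17−1)·(23−1) = 16·22 = 352 = 2^5 · 11.
Divisors of 352: 1, 2, 4, 8, 11, 16, 22, 32, 44, 88, 176, 352.
Check 78^d mod 391 for each divisor in increasing order:
78^1 ≡ 78 (mod 391)
78^2 ≡ 219 (mod 391)
78^4 ≡ 259 (mod 391)
78^8 ≡ 220 (mod 391)
78^11 ≡ 139 (mod 391)
78^16 ≡ 307 (mod 391)
78^22 ≡ 162 (mod 391)
78^32 ≡ 18 (mod 391)
78^44 ≡ 47 (mod 391)
78^88 ≡ 254 (mod 391)
78^176 ≡ 1 (mod 391) ✓
The order of 78 is 176, so the subgroup it generates has 176 elements.
[(Z/391Z)^× : ⟨78⟩] = 352/176 = 2.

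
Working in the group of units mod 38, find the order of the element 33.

ord(33) | φ(38) = φ(2)·φ(19) = 1·18 = 18 = 2 · 3^2.
Divisors of 18: 1, 2, 3, 6, 9, 18.
Test each divisor d:
33^1 ≡ 33
33^2 ≡ 25
33^3 ≡ 27
33^6 ≡ 7
33^9 ≡ 37
33^18 ≡ 1
Therefore the multiplicative order of 33 modulo 38 is 18.

18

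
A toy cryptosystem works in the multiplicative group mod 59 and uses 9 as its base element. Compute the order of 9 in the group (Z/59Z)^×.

29

ord(9) | φ(59) = 59 − 1 = 58 = 2 · 29.
Divisors of 58: 1, 2, 29, 58.
Evaluate successive powers at the divisors of 58:
9^1 ≡ 9 (mod 59)
9^2 ≡ 22 (mod 59)
9^29 ≡ 1 (mod 59) ✓
Hence ord(9) = 29.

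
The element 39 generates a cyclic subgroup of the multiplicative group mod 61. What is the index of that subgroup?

Since 39 ∈ (Z/61Z)^×, its order divides φ(61) = 61 − 1 = 60 = 2^2 · 3 · 5.
Divisors of 60: 1, 2, 3, 4, 5, 6, 10, 12, 15, 20, 30, 60.
Test each divisor d:
39^1 ≡ 39
39^2 ≡ 57
39^3 ≡ 27
39^4 ≡ 16
39^5 ≡ 14
39^6 ≡ 58
39^10 ≡ 13
39^12 ≡ 9
39^15 ≡ 60
39^20 ≡ 47
39^30 ≡ 1
The order of 39 is 30, so the subgroup it generates has 30 elements.
[(Z/61Z)^× : ⟨39⟩] = 60/30 = 2.

2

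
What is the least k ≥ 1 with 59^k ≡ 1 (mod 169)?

The order of 59 must divide φ(169) = φ(13^2) = 13·(13−1) = 156 = 2^2 · 3 · 13.
Divisors of 156: 1, 2, 3, 4, 6, 12, 13, 26, 39, 52, 78, 156.
Compute 59^d (mod 169) for the divisors d until we hit 1:
59^1 ≡ 59 (mod 169)
59^2 ≡ 101 (mod 169)
59^3 ≡ 44 (mod 169)
59^4 ≡ 61 (mod 169)
59^6 ≡ 77 (mod 169)
59^12 ≡ 14 (mod 169)
59^13 ≡ 150 (mod 169)
59^26 ≡ 23 (mod 169)
59^39 ≡ 70 (mod 169)
59^52 ≡ 22 (mod 169)
59^78 ≡ 168 (mod 169)
59^156 ≡ 1 (mod 169) ✓
Hence ord(59) = 156.

156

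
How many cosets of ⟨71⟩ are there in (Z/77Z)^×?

12

Since 71 ∈ (Z/77Z)^×, its order divides φ(77) = φ(7·11) = (7−1)·(11−1) = 6·10 = 60 = 2^2 · 3 · 5.
Divisors of 60: 1, 2, 3, 4, 5, 6, 10, 12, 15, 20, 30, 60.
Test each divisor d:
71^1 ≡ 71
71^2 ≡ 36
71^3 ≡ 15
71^4 ≡ 64
71^5 ≡ 1
The order of 71 is 5, so the subgroup it generates has 5 elements.
Index = |(Z/77Z)^×| / |⟨71⟩| = 60 / 5 = 12.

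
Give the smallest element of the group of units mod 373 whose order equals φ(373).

φ(373) = 373 − 1 = 372 = 2^2 · 3 · 31.
g is a primitive root iff g^(372/q) ≢ 1 (mod 373) for each prime q ∈ {2, 3, 31}.
g = 2: 2^186 ≡ 372; 2^124 ≡ 284; 2^12 ≡ 366 — none is 1, so 2 is a primitive root.
The smallest primitive root modulo 373 is 2.

2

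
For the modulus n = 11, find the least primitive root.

φ(11) = 11 − 1 = 10 = 2 · 5.
g is a primitive root iff g^(10/q) ≢ 1 (mod 11) for each prime q ∈ {2, 5}.
g = 2: 2^5 ≡ 10; 2^2 ≡ 4 — none is 1, so 2 is a primitive root.
Hence the least primitive root of 11 is 2.

2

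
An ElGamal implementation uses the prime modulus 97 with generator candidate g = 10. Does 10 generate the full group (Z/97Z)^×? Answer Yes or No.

Yes

φ(97) = 97 − 1 = 96 = 2^5 · 3.
An element g generates (Z/97Z)^× iff g^(96/q) ≢ 1 (mod 97) for each prime q ∈ {2, 3}.
10^48 ≡ 96 (mod 97)  [q = 2: ≢ 1 ✓]
10^32 ≡ 61 (mod 97)  [q = 3: ≢ 1 ✓]
All checks pass, so 10 has order 96 and is a primitive root modulo 97.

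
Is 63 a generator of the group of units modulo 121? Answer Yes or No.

φ(121) = φ(11^2) = 11·(11−1) = 110 = 2 · 5 · 11.
63 is a primitive root mod 121 iff 63^(φ(121)/q) ≢ 1 for every prime q | φ(121), i.e. q ∈ {2, 5, 11}.
63^55 ≡ 120 (mod 121)  [q = 2: ≢ 1 ✓]
63^22 ≡ 9 (mod 121)  [q = 5: ≢ 1 ✓]
63^10 ≡ 23 (mod 121)  [q = 11: ≢ 1 ✓]
All checks pass, so 63 has order 110 and is a primitive root modulo 121.

Yes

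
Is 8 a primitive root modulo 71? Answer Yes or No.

No

φ(71) = 71 − 1 = 70 = 2 · 5 · 7.
8 is a primitive root mod 71 iff 8^(φ(71)/q) ≢ 1 for every prime q | φ(71), i.e. q ∈ {2, 5, 7}.
8^35 ≡ 1 (mod 71)  [q = 2: ≡ 1 ✗]
8^14 ≡ 57 (mod 71)  [q = 5: ≢ 1 ✓]
8^10 ≡ 20 (mod 71)  [q = 7: ≢ 1 ✓]
8^35 ≡ 1 shows ord(8) | 35, strictly less than φ(71); not a primitive root.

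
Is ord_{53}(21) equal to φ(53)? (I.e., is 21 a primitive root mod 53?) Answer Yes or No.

Yes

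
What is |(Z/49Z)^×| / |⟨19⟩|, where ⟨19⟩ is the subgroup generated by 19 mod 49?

7

Since 19 ∈ (Z/49Z)^×, its order divides φ(49) = φ(7^2) = 7·(7−1) = 42 = 2 · 3 · 7.
Divisors of 42: 1, 2, 3, 6, 7, 14, 21, 42.
Evaluate successive powers at the divisors of 42:
19^1 ≡ 19 (mod 49)
19^2 ≡ 18 (mod 49)
19^3 ≡ 48 (mod 49)
19^6 ≡ 1 (mod 49) ✓
The order of 19 is 6, so the subgroup it generates has 6 elements.
[(Z/49Z)^× : ⟨19⟩] = 42/6 = 7.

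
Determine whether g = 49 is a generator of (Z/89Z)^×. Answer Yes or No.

φ(89) = 89 − 1 = 88 = 2^3 · 11.
Test 49^(88/q) mod 89 for each prime factor q of 88:
49^44 ≡ 1 (mod 89)  [q = 2: ≡ 1 ✗]
49^8 ≡ 16 (mod 89)  [q = 11: ≢ 1 ✓]
Since 49^44 ≡ 1, the order of 49 divides 44 < 88, so 49 is not a primitive root.

No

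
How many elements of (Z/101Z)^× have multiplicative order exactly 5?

φ(101) = 101 − 1 = 100 = 2^2 · 5^2.
(Z/101Z)^× is cyclic (|G| = 100); a cyclic group of order m has exactly φ(d) elements of each order d | m, and none otherwise.
5 | 100, and φ(5) = 5 − 1 = 4.

4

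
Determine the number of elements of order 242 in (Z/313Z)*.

φ(313) = 313 − 1 = 312 = 2^3 · 3 · 13.
In a cyclic group of order 312, there are φ(d) elements of order d for each divisor d of 312, and zero for non-divisors.
Here 312 is not a multiple of 242, so there are no elements of order 242.

0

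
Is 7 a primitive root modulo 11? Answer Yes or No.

φ(11) = 11 − 1 = 10 = 2 · 5.
An element g generates (Z/11Z)^× iff g^(10/q) ≢ 1 (mod 11) for each prime q ∈ {2, 5}.
7^5 ≡ 10 (mod 11)  [q = 2: ≢ 1 ✓]
7^2 ≡ 5 (mod 11)  [q = 5: ≢ 1 ✓]
All checks pass, so 7 has order 10 and is a primitive root modulo 11.

Yes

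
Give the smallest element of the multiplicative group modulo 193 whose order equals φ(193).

5

φ(193) = 193 − 1 = 192 = 2^6 · 3.
Test candidates g = 2, 3, … against the prime factors q ∈ {2, 3} of φ(193): g is a generator iff g^(192/q) ≢ 1 for every such q.
g = 2: 2^96 ≡ 1 — hits 1, so not a primitive root.
g = 3: 3^96 ≡ 1 — hits 1, so not a primitive root.
g = 4: 4^96 ≡ 1 — hits 1, so not a primitive root.
g = 5: 5^96 ≡ 192; 5^64 ≡ 84 — none is 1, so 5 is a primitive root.
Hence the least primitive root of 193 is 5.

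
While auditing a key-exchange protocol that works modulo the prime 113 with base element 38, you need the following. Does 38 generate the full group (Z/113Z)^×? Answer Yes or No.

Yes

φ(113) = 113 − 1 = 112 = 2^4 · 7.
It suffices to check that the order of 38 is not a proper divisor of 112: compute 38^(112/q) for q ∈ {2, 7}.
38^56 ≡ 112 (mod 113)  [q = 2: ≢ 1 ✓]
38^16 ≡ 30 (mod 113)  [q = 7: ≢ 1 ✓]
None equal 1, so ord_113(38) = 112: 38 is a primitive root.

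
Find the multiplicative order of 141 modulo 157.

26

The order of 141 must divide φ(157) = 157 − 1 = 156 = 2^2 · 3 · 13.
Divisors of 156: 1, 2, 3, 4, 6, 12, 13, 26, 39, 52, 78, 156.
Compute 141^d (mod 157) for the divisors d until we hit 1:
141^1 ≡ 141 (mod 157)
141^2 ≡ 99 (mod 157)
141^3 ≡ 143 (mod 157)
141^4 ≡ 67 (mod 157)
141^6 ≡ 39 (mod 157)
141^12 ≡ 108 (mod 157)
141^13 ≡ 156 (mod 157)
141^26 ≡ 1 (mod 157) ✓
Hence ord(141) = 26.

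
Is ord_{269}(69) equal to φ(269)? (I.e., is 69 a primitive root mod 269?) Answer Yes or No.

Yes

φ(269) = 269 − 1 = 268 = 2^2 · 67.
It suffices to check that the order of 69 is not a proper divisor of 268: compute 69^(268/q) for q ∈ {2, 67}.
69^134 ≡ 268 (mod 269)  [q = 2: ≢ 1 ✓]
69^4 ≡ 105 (mod 269)  [q = 67: ≢ 1 ✓]
None equal 1, so ord_269(69) = 268: 69 is a primitive root.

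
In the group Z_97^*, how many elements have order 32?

16

φ(97) = 97 − 1 = 96 = 2^5 · 3.
Since (Z/97Z)^× is cyclic of order 96, the number of elements of order d is φ(d) when d | 96 and 0 otherwise.
32 = 2^5 divides 96, and φ(32) = 16.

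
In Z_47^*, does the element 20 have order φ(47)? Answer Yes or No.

φ(47) = 47 − 1 = 46 = 2 · 23.
An element g generates (Z/47Z)^× iff g^(46/q) ≢ 1 (mod 47) for each prime q ∈ {2, 23}.
20^23 ≡ 46 (mod 47)  [q = 2: ≢ 1 ✓]
20^2 ≡ 24 (mod 47)  [q = 23: ≢ 1 ✓]
Every test exponent gives a nontrivial residue, hence 20 generates the full group.

Yes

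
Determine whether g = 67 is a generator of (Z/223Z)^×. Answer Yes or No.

Yes

φ(223) = 223 − 1 = 222 = 2 · 3 · 37.
It suffices to check that the order of 67 is not a proper divisor of 222: compute 67^(222/q) for q ∈ {2, 3, 37}.
67^111 ≡ 222 (mod 223)  [q = 2: ≢ 1 ✓]
67^74 ≡ 183 (mod 223)  [q = 3: ≢ 1 ✓]
67^6 ≡ 82 (mod 223)  [q = 37: ≢ 1 ✓]
None equal 1, so ord_223(67) = 222: 67 is a primitive root.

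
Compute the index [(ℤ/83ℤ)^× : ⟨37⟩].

2

Since 37 ∈ (Z/83Z)^×, its order divides φ(83) = 83 − 1 = 82 = 2 · 41.
Divisors of 82: 1, 2, 41, 82.
Test each divisor d:
37^1 ≡ 37 (mod 83)
37^2 ≡ 41 (mod 83)
37^41 ≡ 1 (mod 83) ✓
Thus |⟨37⟩| = ord(37) = 41.
The index is φ(83) / ord(37) = 82 / 41 = 2.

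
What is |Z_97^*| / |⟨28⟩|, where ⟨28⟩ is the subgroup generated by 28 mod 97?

The order of 28 must divide φ(97) = 97 − 1 = 96 = 2^5 · 3.
Divisors of 96: 1, 2, 3, 4, 6, 8, 12, 16, 24, 32, 48, 96.
Compute 28^d (mod 97) for the divisors d until we hit 1:
28^1 ≡ 28
28^2 ≡ 8
28^3 ≡ 30
28^4 ≡ 64
28^6 ≡ 27
28^8 ≡ 22
28^12 ≡ 50
28^16 ≡ 96
28^24 ≡ 75
28^32 ≡ 1
So ord_97(28) = 32, hence |⟨28⟩| = 32.
[(Z/97Z)^× : ⟨28⟩] = 96/32 = 3.

3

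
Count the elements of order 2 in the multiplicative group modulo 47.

φ(47) = 47 − 1 = 46 = 2 · 23.
(Z/47Z)^× is cyclic (|G| = 46); a cyclic group of order m has exactly φ(d) elements of each order d | m, and none otherwise.
2 | 46, and φ(2) = 2 − 1 = 1.

1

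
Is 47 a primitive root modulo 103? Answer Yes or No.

No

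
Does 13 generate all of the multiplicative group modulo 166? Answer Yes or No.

φ(166) = φ(2)·φ(83) = 1·82 = 82 = 2 · 41.
Test 13^(82/q) mod 166 for each prime factor q of 82:
13^41 ≡ 165 (mod 166)  [q = 2: ≢ 1 ✓]
13^2 ≡ 3 (mod 166)  [q = 41: ≢ 1 ✓]
None equal 1, so ord_166(13) = 82: 13 is a primitive root.

Yes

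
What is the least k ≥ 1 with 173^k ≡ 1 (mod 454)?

113

By Lagrange's theorem, ord_454(173) divides φ(454) = φ(2)·φ(227) = 1·226 = 226 = 2 · 113.
Divisors of 226: 1, 2, 113, 226.
Test each divisor d:
173^1 ≡ 173 (mod 454)
173^2 ≡ 419 (mod 454)
173^113 ≡ 1 (mod 454) ✓
The smallest such exponent is 113, so the order of 173 is 113.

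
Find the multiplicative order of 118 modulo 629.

By Lagrange's theorem, ord_629(118) divides φ(629) = φ(17·37) = (17−1)·(37−1) = 16·36 = 576 = 2^6 · 3^2.
Divisors of 576: 1, 2, 3, 4, 6, 8, 9, 12, 16, 18, 24, 32, 36, 48, 64, 72, 96, 144, 192, 288, 576.
Evaluate successive powers at the divisors of 576:
118^1 ≡ 118 (mod 629)
118^2 ≡ 86 (mod 629)
118^3 ≡ 84 (mod 629)
118^4 ≡ 477 (mod 629)
118^6 ≡ 137 (mod 629)
118^8 ≡ 460 (mod 629)
118^9 ≡ 186 (mod 629)
118^12 ≡ 528 (mod 629)
118^16 ≡ 256 (mod 629)
118^18 ≡ 1 (mod 629) ✓
The smallest such exponent is 18, so the order of 118 is 18.

18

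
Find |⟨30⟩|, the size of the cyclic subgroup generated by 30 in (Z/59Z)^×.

Since 30 ∈ (Z/59Z)^×, its order divides φ(59) = 59 − 1 = 58 = 2 · 29.
Divisors of 58: 1, 2, 29, 58.
Test each divisor d:
30^1 ≡ 30
30^2 ≡ 15
30^29 ≡ 58
30^58 ≡ 1
The smallest such exponent is 58, so the order of 30 is 58.

58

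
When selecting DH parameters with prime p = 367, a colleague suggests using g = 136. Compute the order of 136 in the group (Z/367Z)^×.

366

The order of 136 must divide φ(367) = 367 − 1 = 366 = 2 · 3 · 61.
Divisors of 366: 1, 2, 3, 6, 61, 122, 183, 366.
Check 136^d mod 367 for each divisor in increasing order:
136^1 ≡ 136
136^2 ≡ 146
136^3 ≡ 38
136^6 ≡ 343
136^61 ≡ 284
136^122 ≡ 283
136^183 ≡ 366
136^366 ≡ 1
So ord_367(136) = 366.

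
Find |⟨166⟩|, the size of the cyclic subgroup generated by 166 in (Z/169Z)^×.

78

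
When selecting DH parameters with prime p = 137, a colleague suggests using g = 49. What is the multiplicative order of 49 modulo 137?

Since 49 ∈ (Z/137Z)^×, its order divides φ(137) = 137 − 1 = 136 = 2^3 · 17.
Divisors of 136: 1, 2, 4, 8, 17, 34, 68, 136.
Check 49^d mod 137 for each divisor in increasing order:
49^1 ≡ 49 (mod 137)
49^2 ≡ 72 (mod 137)
49^4 ≡ 115 (mod 137)
49^8 ≡ 73 (mod 137)
49^17 ≡ 136 (mod 137)
49^34 ≡ 1 (mod 137) ✓
Therefore the multiplicative order of 49 modulo 137 is 34.

34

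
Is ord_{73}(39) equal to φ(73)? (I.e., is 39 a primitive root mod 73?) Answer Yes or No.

Yes

φ(73) = 73 − 1 = 72 = 2^3 · 3^2.
39 is a primitive root mod 73 iff 39^(φ(73)/q) ≢ 1 for every prime q | φ(73), i.e. q ∈ {2, 3}.
39^36 ≡ 72 (mod 73)  [q = 2: ≢ 1 ✓]
39^24 ≡ 64 (mod 73)  [q = 3: ≢ 1 ✓]
Every test exponent gives a nontrivial residue, hence 39 generates the full group.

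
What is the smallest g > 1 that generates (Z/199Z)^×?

3

φ(199) = 199 − 1 = 198 = 2 · 3^2 · 11.
Test candidates g = 2, 3, … against the prime factors q ∈ {2, 3, 11} of φ(199): g is a generator iff g^(198/q) ≢ 1 for every such q.
g = 2: 2^99 ≡ 1 — hits 1, so not a primitive root.
g = 3: 3^99 ≡ 198; 3^66 ≡ 106; 3^18 ≡ 125 — none is 1, so 3 is a primitive root.
Hence the least primitive root of 199 is 3.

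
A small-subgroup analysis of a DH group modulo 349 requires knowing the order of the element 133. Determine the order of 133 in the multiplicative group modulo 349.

116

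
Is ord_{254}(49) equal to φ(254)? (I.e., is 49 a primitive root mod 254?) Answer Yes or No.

No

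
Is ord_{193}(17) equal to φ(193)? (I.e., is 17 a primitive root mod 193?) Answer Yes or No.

Yes

φ(193) = 193 − 1 = 192 = 2^6 · 3.
An element g generates (Z/193Z)^× iff g^(192/q) ≢ 1 (mod 193) for each prime q ∈ {2, 3}.
17^96 ≡ 192 (mod 193)  [q = 2: ≢ 1 ✓]
17^64 ≡ 84 (mod 193)  [q = 3: ≢ 1 ✓]
All checks pass, so 17 has order 192 and is a primitive root modulo 193.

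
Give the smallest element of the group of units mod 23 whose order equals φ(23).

φ(23) = 23 − 1 = 22 = 2 · 11.
Test candidates g = 2, 3, … against the prime factors q ∈ {2, 11} of φ(23): g is a generator iff g^(22/q) ≢ 1 for every such q.
g = 2: 2^11 ≡ 1 — hits 1, so not a primitive root.
g = 3: 3^11 ≡ 1 — hits 1, so not a primitive root.
g = 4: 4^11 ≡ 1 — hits 1, so not a primitive root.
g = 5: 5^11 ≡ 22; 5^2 ≡ 2 — none is 1, so 5 is a primitive root.
The smallest primitive root modulo 23 is 5.

5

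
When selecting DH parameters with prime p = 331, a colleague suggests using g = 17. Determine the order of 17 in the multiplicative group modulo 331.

165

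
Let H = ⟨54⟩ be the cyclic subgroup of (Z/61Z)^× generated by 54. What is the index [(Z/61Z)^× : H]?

1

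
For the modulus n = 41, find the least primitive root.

φ(41) = 41 − 1 = 40 = 2^3 · 5.
g is a primitive root iff g^(40/q) ≢ 1 (mod 41) for each prime q ∈ {2, 5}.
g = 2: 2^20 ≡ 1 — hits 1, so not a primitive root.
g = 3: 3^20 ≡ 40; 3^8 ≡ 1 — hits 1, so not a primitive root.
g = 4: 4^20 ≡ 1 — hits 1, so not a primitive root.
g = 5: 5^20 ≡ 1 — hits 1, so not a primitive root.
g = 6: 6^20 ≡ 40; 6^8 ≡ 10 — none is 1, so 6 is a primitive root.
The smallest primitive root modulo 41 is 6.

6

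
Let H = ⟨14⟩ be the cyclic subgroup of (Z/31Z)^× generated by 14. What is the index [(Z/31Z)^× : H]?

The order of 14 must divide φ(31) = 31 − 1 = 30 = 2 · 3 · 5.
Divisors of 30: 1, 2, 3, 5, 6, 10, 15, 30.
Test each divisor d:
14^1 ≡ 14 (mod 31)
14^2 ≡ 10 (mod 31)
14^3 ≡ 16 (mod 31)
14^5 ≡ 5 (mod 31)
14^6 ≡ 8 (mod 31)
14^10 ≡ 25 (mod 31)
14^15 ≡ 1 (mod 31) ✓
The order of 14 is 15, so the subgroup it generates has 15 elements.
Index = |(Z/31Z)^×| / |⟨14⟩| = 30 / 15 = 2.

2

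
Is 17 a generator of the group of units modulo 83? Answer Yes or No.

φ(83) = 83 − 1 = 82 = 2 · 41.
An element g generates (Z/83Z)^× iff g^(82/q) ≢ 1 (mod 83) for each prime q ∈ {2, 41}.
17^41 ≡ 1 (mod 83)  [q = 2: ≡ 1 ✗]
17^2 ≡ 40 (mod 83)  [q = 41: ≢ 1 ✓]
Since 17^41 ≡ 1, the order of 17 divides 41 < 82, so 17 is not a primitive root.

No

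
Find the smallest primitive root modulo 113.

3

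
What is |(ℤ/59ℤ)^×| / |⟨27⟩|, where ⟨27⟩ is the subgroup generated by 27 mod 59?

2

The order of 27 must divide φ(59) = 59 − 1 = 58 = 2 · 29.
Divisors of 58: 1, 2, 29, 58.
Check 27^d mod 59 for each divisor in increasing order:
27^1 ≡ 27 (mod 59)
27^2 ≡ 21 (mod 59)
27^29 ≡ 1 (mod 59) ✓
The order of 27 is 29, so the subgroup it generates has 29 elements.
[(Z/59Z)^× : ⟨27⟩] = 58/29 = 2.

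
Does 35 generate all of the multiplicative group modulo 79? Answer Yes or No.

Yes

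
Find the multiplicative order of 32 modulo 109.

By Lagrange's theorem, ord_109(32) divides φ(109) = 109 − 1 = 108 = 2^2 · 3^3.
Divisors of 108: 1, 2, 3, 4, 6, 9, 12, 18, 27, 36, 54, 108.
Check 32^d mod 109 for each divisor in increasing order:
32^1 ≡ 32
32^2 ≡ 43
32^3 ≡ 68
32^4 ≡ 105
32^6 ≡ 46
32^9 ≡ 76
32^12 ≡ 45
32^18 ≡ 108
32^27 ≡ 33
32^36 ≡ 1
So ord_109(32) = 36.

36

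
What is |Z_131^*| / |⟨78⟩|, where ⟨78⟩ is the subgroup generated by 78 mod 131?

13

The order of 78 must divide φ(131) = 131 − 1 = 130 = 2 · 5 · 13.
Divisors of 130: 1, 2, 5, 10, 13, 26, 65, 130.
Check 78^d mod 131 for each divisor in increasing order:
78^1 ≡ 78 (mod 131)
78^2 ≡ 58 (mod 131)
78^5 ≡ 130 (mod 131)
78^10 ≡ 1 (mod 131) ✓
The order of 78 is 10, so the subgroup it generates has 10 elements.
Index = |(Z/131Z)^×| / |⟨78⟩| = 130 / 10 = 13.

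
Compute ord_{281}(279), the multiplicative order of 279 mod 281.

35

ord(279) | φ(281) = 281 − 1 = 280 = 2^3 · 5 · 7.
Divisors of 280: 1, 2, 4, 5, 7, 8, 10, 14, 20, 28, 35, 40, 56, 70, 140, 280.
Compute 279^d (mod 281) for the divisors d until we hit 1:
279^1 ≡ 279 (mod 281)
279^2 ≡ 4 (mod 281)
279^4 ≡ 16 (mod 281)
279^5 ≡ 249 (mod 281)
279^7 ≡ 153 (mod 281)
279^8 ≡ 256 (mod 281)
279^10 ≡ 181 (mod 281)
279^14 ≡ 86 (mod 281)
279^20 ≡ 165 (mod 281)
279^28 ≡ 90 (mod 281)
279^35 ≡ 1 (mod 281) ✓
So ord_281(279) = 35.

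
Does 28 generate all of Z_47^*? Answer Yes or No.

φ(47) = 47 − 1 = 46 = 2 · 23.
28 is a primitive root mod 47 iff 28^(φ(47)/q) ≢ 1 for every prime q | φ(47), i.e. q ∈ {2, 23}.
28^23 ≡ 1 (mod 47)  [q = 2: ≡ 1 ✗]
28^2 ≡ 32 (mod 47)  [q = 23: ≢ 1 ✓]
Since 28^23 ≡ 1, the order of 28 divides 23 < 46, so 28 is not a primitive root.

No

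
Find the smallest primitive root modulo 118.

11

φ(118) = φ(2)·φ(59) = 1·58 = 58 = 2 · 29.
Test candidates g = 2, 3, … against the prime factors q ∈ {2, 29} of φ(118): g is a generator iff g^(58/q) ≢ 1 for every such q.
g = 2: gcd(2, 118) = 2 > 1, not a unit — skip.
g = 3: 3^29 ≡ 1 — hits 1, so not a primitive root.
g = 4: gcd(4, 118) = 2 > 1, not a unit — skip.
g = 5: 5^29 ≡ 1 — hits 1, so not a primitive root.
g = 6: gcd(6, 118) = 2 > 1, not a unit — skip.
g = 7: 7^29 ≡ 1 — hits 1, so not a primitive root.
g = 8: gcd(8, 118) = 2 > 1, not a unit — skip.
g = 9: 9^29 ≡ 1 — hits 1, so not a primitive root.
g = 10: gcd(10, 118) = 2 > 1, not a unit — skip.
g = 11: 11^29 ≡ 117; 11^2 ≡ 3 — none is 1, so 11 is a primitive root.
The smallest primitive root modulo 118 is 11.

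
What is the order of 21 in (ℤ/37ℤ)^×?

18

ord(21) | φ(37) = 37 − 1 = 36 = 2^2 · 3^2.
Divisors of 36: 1, 2, 3, 4, 6, 9, 12, 18, 36.
Evaluate successive powers at the divisors of 36:
21^1 ≡ 21 (mod 37)
21^2 ≡ 34 (mod 37)
21^3 ≡ 11 (mod 37)
21^4 ≡ 9 (mod 37)
21^6 ≡ 10 (mod 37)
21^9 ≡ 36 (mod 37)
21^12 ≡ 26 (mod 37)
21^18 ≡ 1 (mod 37) ✓
Therefore the multiplicative order of 21 modulo 37 is 18.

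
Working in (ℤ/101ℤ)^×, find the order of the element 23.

50

By Lagrange's theorem, ord_101(23) divides φ(101) = 101 − 1 = 100 = 2^2 · 5^2.
Divisors of 100: 1, 2, 4, 5, 10, 20, 25, 50, 100.
Check 23^d mod 101 for each divisor in increasing order:
23^1 ≡ 23 (mod 101)
23^2 ≡ 24 (mod 101)
23^4 ≡ 71 (mod 101)
23^5 ≡ 17 (mod 101)
23^10 ≡ 87 (mod 101)
23^20 ≡ 95 (mod 101)
23^25 ≡ 100 (mod 101)
23^50 ≡ 1 (mod 101) ✓
The smallest such exponent is 50, so the order of 23 is 50.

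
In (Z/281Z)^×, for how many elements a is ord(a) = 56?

24

φ(281) = 281 − 1 = 280 = 2^3 · 5 · 7.
(Z/281Z)^× is cyclic (|G| = 280); a cyclic group of order m has exactly φ(d) elements of each order d | m, and none otherwise.
56 = 2^3 · 7 divides 280, and φ(56) = 24.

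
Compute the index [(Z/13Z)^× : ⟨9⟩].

By Lagrange's theorem, ord_13(9) divides φ(13) = 13 − 1 = 12 = 2^2 · 3.
Divisors of 12: 1, 2, 3, 4, 6, 12.
Compute 9^d (mod 13) for the divisors d until we hit 1:
9^1 ≡ 9
9^2 ≡ 3
9^3 ≡ 1
The order of 9 is 3, so the subgroup it generates has 3 elements.
[(Z/13Z)^× : ⟨9⟩] = 12/3 = 4.

4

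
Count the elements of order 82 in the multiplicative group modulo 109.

0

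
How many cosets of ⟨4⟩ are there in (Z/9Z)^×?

2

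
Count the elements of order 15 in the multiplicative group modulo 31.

8

φ(31) = 31 − 1 = 30 = 2 · 3 · 5.
(Z/31Z)^× is cyclic (|G| = 30); a cyclic group of order m has exactly φ(d) elements of each order d | m, and none otherwise.
15 = 3 · 5 divides 30, and φ(15) = 8.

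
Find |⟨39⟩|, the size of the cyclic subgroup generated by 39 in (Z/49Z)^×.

21

By Lagrange's theorem, ord_49(39) divides φ(49) = φ(7^2) = 7·(7−1) = 42 = 2 · 3 · 7.
Divisors of 42: 1, 2, 3, 6, 7, 14, 21, 42.
Check 39^d mod 49 for each divisor in increasing order:
39^1 ≡ 39 (mod 49)
39^2 ≡ 2 (mod 49)
39^3 ≡ 29 (mod 49)
39^6 ≡ 8 (mod 49)
39^7 ≡ 18 (mod 49)
39^14 ≡ 30 (mod 49)
39^21 ≡ 1 (mod 49) ✓
Therefore the multiplicative order of 39 modulo 49 is 21.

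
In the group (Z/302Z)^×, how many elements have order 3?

2

φ(302) = φ(2)·φ(151) = 1·150 = 150 = 2 · 3 · 5^2.
In a cyclic group of order 150, there are φ(d) elements of order d for each divisor d of 150, and zero for non-divisors.
3 | 150, and φ(3) = 3 − 1 = 2.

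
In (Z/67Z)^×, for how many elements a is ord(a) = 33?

20

φ(67) = 67 − 1 = 66 = 2 · 3 · 11.
In a cyclic group of order 66, there are φ(d) elements of order d for each divisor d of 66, and zero for non-divisors.
33 = 3 · 11 divides 66, and φ(33) = 20.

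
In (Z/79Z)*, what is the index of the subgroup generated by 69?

By Lagrange's theorem, ord_79(69) divides φ(79) = 79 − 1 = 78 = 2 · 3 · 13.
Divisors of 78: 1, 2, 3, 6, 13, 26, 39, 78.
Evaluate successive powers at the divisors of 78:
69^1 ≡ 69
69^2 ≡ 21
69^3 ≡ 27
69^6 ≡ 18
69^13 ≡ 78
69^26 ≡ 1
So ord_79(69) = 26, hence |⟨69⟩| = 26.
[(Z/79Z)^× : ⟨69⟩] = 78/26 = 3.

3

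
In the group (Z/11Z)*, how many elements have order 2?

φ(11) = 11 − 1 = 10 = 2 · 5.
(Z/11Z)^× is cyclic (|G| = 10); a cyclic group of order m has exactly φ(d) elements of each order d | m, and none otherwise.
2 | 10, and φ(2) = 2 − 1 = 1.

1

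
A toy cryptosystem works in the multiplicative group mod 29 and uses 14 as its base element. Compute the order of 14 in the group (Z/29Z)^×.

28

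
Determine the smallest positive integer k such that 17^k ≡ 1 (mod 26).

ord(17) | φ(26) = φ(2)·φ(13) = 1·12 = 12 = 2^2 · 3.
Divisors of 12: 1, 2, 3, 4, 6, 12.
Test each divisor d:
17^1 ≡ 17 (mod 26)
17^2 ≡ 3 (mod 26)
17^3 ≡ 25 (mod 26)
17^4 ≡ 9 (mod 26)
17^6 ≡ 1 (mod 26) ✓
So ord_26(17) = 6.

6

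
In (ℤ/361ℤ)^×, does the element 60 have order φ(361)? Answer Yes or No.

φ(361) = φ(19^2) = 19·(19−1) = 342 = 2 · 3^2 · 19.
Test 60^(342/q) mod 361 for each prime factor q of 342:
60^171 ≡ 360 (mod 361)  [q = 2: ≢ 1 ✓]
60^114 ≡ 292 (mod 361)  [q = 3: ≢ 1 ✓]
60^18 ≡ 324 (mod 361)  [q = 19: ≢ 1 ✓]
All checks pass, so 60 has order 342 and is a primitive root modulo 361.

Yes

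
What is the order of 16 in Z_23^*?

Since 16 ∈ (Z/23Z)^×, its order divides φ(23) = 23 − 1 = 22 = 2 · 11.
Divisors of 22: 1, 2, 11, 22.
Evaluate successive powers at the divisors of 22:
16^1 ≡ 16 (mod 23)
16^2 ≡ 3 (mod 23)
16^11 ≡ 1 (mod 23) ✓
So ord_23(16) = 11.

11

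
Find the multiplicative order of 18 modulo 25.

4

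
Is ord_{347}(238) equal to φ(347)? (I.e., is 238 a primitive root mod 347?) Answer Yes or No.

Yes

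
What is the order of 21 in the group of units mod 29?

By Lagrange's theorem, ord_29(21) divides φ(29) = 29 − 1 = 28 = 2^2 · 7.
Divisors of 28: 1, 2, 4, 7, 14, 28.
Evaluate successive powers at the divisors of 28:
21^1 ≡ 21 (mod 29)
21^2 ≡ 6 (mod 29)
21^4 ≡ 7 (mod 29)
21^7 ≡ 12 (mod 29)
21^14 ≡ 28 (mod 29)
21^28 ≡ 1 (mod 29) ✓
So ord_29(21) = 28.

28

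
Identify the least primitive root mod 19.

φ(19) = 19 − 1 = 18 = 2 · 3^2.
g is a primitive root iff g^(18/q) ≢ 1 (mod 19) for each prime q ∈ {2, 3}.
g = 2: 2^9 ≡ 18; 2^6 ≡ 7 — none is 1, so 2 is a primitive root.
Hence the least primitive root of 19 is 2.

2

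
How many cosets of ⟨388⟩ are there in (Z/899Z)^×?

6

By Lagrange's theorem, ord_899(388) divides φ(899) = φ(29·31) = (29−1)·(31−1) = 28·30 = 840 = 2^3 · 3 · 5 · 7.
Divisors of 840: 1, 2, 3, 4, 5, 6, 7, 8, 10, 12, 14, 15, 20, 21, 24, 28, 30, 35, 40, 42, 56, 60, 70, 84, 105, 120, 140, 168, 210, 280, 420, 840.
Check 388^d mod 899 for each divisor in increasing order:
388^1 ≡ 388 (mod 899)
388^2 ≡ 411 (mod 899)
388^3 ≡ 345 (mod 899)
388^4 ≡ 808 (mod 899)
388^5 ≡ 652 (mod 899)
388^6 ≡ 357 (mod 899)
388^7 ≡ 70 (mod 899)
388^8 ≡ 190 (mod 899)
388^10 ≡ 776 (mod 899)
388^12 ≡ 690 (mod 899)
388^14 ≡ 405 (mod 899)
388^15 ≡ 714 (mod 899)
388^20 ≡ 745 (mod 899)
388^21 ≡ 481 (mod 899)
388^24 ≡ 529 (mod 899)
388^28 ≡ 407 (mod 899)
388^30 ≡ 63 (mod 899)
388^35 ≡ 621 (mod 899)
388^40 ≡ 342 (mod 899)
388^42 ≡ 318 (mod 899)
388^56 ≡ 233 (mod 899)
388^60 ≡ 373 (mod 899)
388^70 ≡ 869 (mod 899)
388^84 ≡ 436 (mod 899)
388^105 ≡ 249 (mod 899)
388^120 ≡ 683 (mod 899)
388^140 ≡ 1 (mod 899) ✓
The order of 388 is 140, so the subgroup it generates has 140 elements.
[(Z/899Z)^× : ⟨388⟩] = 840/140 = 6.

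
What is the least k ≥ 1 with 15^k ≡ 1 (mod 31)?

10

ord(15) | φ(31) = 31 − 1 = 30 = 2 · 3 · 5.
Divisors of 30: 1, 2, 3, 5, 6, 10, 15, 30.
Evaluate successive powers at the divisors of 30:
15^1 ≡ 15
15^2 ≡ 8
15^3 ≡ 27
15^5 ≡ 30
15^6 ≡ 16
15^10 ≡ 1
So ord_31(15) = 10.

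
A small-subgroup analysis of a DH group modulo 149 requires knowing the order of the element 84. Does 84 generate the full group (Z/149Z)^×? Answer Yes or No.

Yes

φ(149) = 149 − 1 = 148 = 2^2 · 37.
84 is a primitive root mod 149 iff 84^(φ(149)/q) ≢ 1 for every prime q | φ(149), i.e. q ∈ {2, 37}.
84^74 ≡ 148 (mod 149)  [q = 2: ≢ 1 ✓]
84^4 ≡ 127 (mod 149)  [q = 37: ≢ 1 ✓]
All checks pass, so 84 has order 148 and is a primitive root modulo 149.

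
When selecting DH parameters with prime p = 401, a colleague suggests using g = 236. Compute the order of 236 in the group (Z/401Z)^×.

400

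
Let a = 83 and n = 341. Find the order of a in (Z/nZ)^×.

30

ord(83) | φ(341) = φ(11·31) = (11−1)·(31−1) = 10·30 = 300 = 2^2 · 3 · 5^2.
Divisors of 300: 1, 2, 3, 4, 5, 6, 10, 12, 15, 20, 25, 30, 50, 60, 75, 100, 150, 300.
Evaluate successive powers at the divisors of 300:
83^1 ≡ 83 (mod 341)
83^2 ≡ 69 (mod 341)
83^3 ≡ 271 (mod 341)
83^4 ≡ 328 (mod 341)
83^5 ≡ 285 (mod 341)
83^6 ≡ 126 (mod 341)
83^10 ≡ 67 (mod 341)
83^12 ≡ 190 (mod 341)
83^15 ≡ 340 (mod 341)
83^20 ≡ 56 (mod 341)
83^25 ≡ 274 (mod 341)
83^30 ≡ 1 (mod 341) ✓
Therefore the multiplicative order of 83 modulo 341 is 30.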